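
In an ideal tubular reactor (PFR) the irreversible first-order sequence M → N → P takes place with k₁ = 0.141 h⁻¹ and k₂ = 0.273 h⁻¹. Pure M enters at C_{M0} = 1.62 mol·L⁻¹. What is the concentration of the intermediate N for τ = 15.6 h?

0.167 mol·L⁻¹

For first-order series with pure M initially, C_N(τ) = k₁C_{M0}/(k₂−k₁)·(e^(−k₁τ) − e^(−k₂τ)).
e^(−k₁τ) = e^(−0.141×15.6) = e^(−2.200) = 0.1108; e^(−k₂τ) = e^(−4.259) = 0.01414.
C_N = 0.141×1.62/(0.273−0.141) × (0.1108−0.01414) = 1.730×0.09671 = 0.1673 mol·L⁻¹.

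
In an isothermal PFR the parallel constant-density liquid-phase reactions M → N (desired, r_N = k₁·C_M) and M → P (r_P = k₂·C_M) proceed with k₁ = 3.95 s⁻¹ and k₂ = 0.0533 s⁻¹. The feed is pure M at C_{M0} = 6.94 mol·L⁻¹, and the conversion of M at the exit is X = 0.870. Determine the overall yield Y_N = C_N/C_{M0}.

0.858

C_M = C_{M0}(1−X) = 0.9022 mol·L⁻¹.
Both paths are first order in M, so the instantaneous fraction to N is constant: dC_N/d(−C_M) = k₁/(k₁+k₂) = 0.9867.
C_N = 0.9867·(C_{M0}−C_M) = 0.9867×6.038 = 5.96 mol·L⁻¹.
Y_N = C_N/C_{M0} = 5.957/6.94 = 0.858.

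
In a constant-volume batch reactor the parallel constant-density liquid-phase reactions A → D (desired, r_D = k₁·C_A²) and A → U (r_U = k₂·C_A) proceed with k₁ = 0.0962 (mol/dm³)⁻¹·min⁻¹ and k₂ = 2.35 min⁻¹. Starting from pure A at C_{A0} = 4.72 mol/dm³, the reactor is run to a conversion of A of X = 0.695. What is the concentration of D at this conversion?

0.364 mol/dm³

C_A = C_{A0}(1−X) = 1.440 mol/dm³.
Along a PFR/batch, dC_U/dC_A = −r_U/(r_D+r_U) = −k₂/(k₂+k₁·C_A).
Integrating from C_{A0} to C_A: C_U = (2.35/0.0962)·ln[(2.35+0.0962·4.72)/(2.35+0.0962·1.44)] = 24.43·ln(2.804/2.488) = 2.917 mol/dm³.
Then C_D = (C_{A0}−C_A) − C_U = 3.280 − 2.917 = 0.3638 mol/dm³.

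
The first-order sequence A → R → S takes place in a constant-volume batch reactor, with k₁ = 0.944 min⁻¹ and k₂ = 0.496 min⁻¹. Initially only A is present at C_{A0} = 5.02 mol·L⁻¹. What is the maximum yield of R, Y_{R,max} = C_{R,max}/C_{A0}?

0.490

For a first-order series the maximum intermediate yield is C_{R,max}/C_{A0} = (k₁/k₂)^[k₂/(k₂−k₁)].
= (0.944/0.496)^(0.496/(0.496−0.944)) = (1.903)^(-1.107) = 0.4904.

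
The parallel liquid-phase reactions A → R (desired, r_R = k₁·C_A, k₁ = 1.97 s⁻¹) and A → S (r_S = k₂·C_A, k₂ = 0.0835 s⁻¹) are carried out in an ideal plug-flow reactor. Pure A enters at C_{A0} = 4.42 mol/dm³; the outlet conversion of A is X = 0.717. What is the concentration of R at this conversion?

3.04 mol/dm³

C_A = C_{A0}(1−X) = 1.251 mol/dm³.
Both paths are first order in A, so the instantaneous fraction to R is constant: dC_R/d(−C_A) = k₁/(k₁+k₂) = 0.9593.
C_R = 0.9593·(C_{A0}−C_A) = 0.9593×3.169 = 3.04 mol/dm³.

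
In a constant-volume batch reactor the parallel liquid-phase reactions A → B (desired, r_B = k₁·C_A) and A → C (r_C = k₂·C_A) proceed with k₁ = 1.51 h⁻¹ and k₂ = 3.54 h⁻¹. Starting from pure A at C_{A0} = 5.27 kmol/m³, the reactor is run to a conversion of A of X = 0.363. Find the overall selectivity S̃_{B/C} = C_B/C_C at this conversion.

0.427

C_A = C_{A0}(1−X) = 3.357 kmol/m³.
Both paths are first order in A, so the instantaneous fraction to B is constant: dC_B/d(−C_A) = k₁/(k₁+k₂) = 0.2990.
C_B = 0.2990·(C_{A0}−C_A) = 0.2990×1.913 = 0.572 kmol/m³.
C_C = (C_{A0}−C_A)−C_B = 1.341 kmol/m³; S̃_{B/C} = 0.5720/1.341 = 0.427.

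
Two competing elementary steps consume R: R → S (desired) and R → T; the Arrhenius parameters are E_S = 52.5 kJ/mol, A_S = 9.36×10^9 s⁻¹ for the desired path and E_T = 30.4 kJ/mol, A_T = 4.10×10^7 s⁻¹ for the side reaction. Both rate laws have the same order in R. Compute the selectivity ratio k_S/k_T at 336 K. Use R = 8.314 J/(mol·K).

0.0837

Since both paths have the same order in R, the concentration cancels and S_{S/T} = k_S/k_T = (A_S/A_T)·exp[(E_T−E_S)/(RT)].
(E_T−E_S)/(RT) = (30.4−52.5)×10³/(8.314×336) = -22100/2794 = -7.911.
k_S/k_T = (9.36×10^9/4.10×10^7)·exp(-7.911) = 228.3 × 3.666×10^-4 = 0.0837.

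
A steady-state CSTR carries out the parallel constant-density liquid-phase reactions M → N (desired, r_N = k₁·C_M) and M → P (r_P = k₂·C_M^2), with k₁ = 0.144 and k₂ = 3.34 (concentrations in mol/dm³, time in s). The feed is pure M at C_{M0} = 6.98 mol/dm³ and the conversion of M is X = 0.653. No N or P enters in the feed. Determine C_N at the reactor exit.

Exit C_M = C_{M0}(1−X) = 6.98×0.347 = 2.422 mol/dm³.
A CSTR operates uniformly at the exit composition, giving r_N = 0.3488 and r_P = 19.59 (each k·C_M^n at C_M = 2.422).
Fraction of consumed M going to N: r_N/(r_N+r_P) = 0.01749.
C_N = 0.01749·C_{M0}·X = 0.01749×6.98×0.653 = 0.0797 mol/dm³.

0.0797 mol/dm³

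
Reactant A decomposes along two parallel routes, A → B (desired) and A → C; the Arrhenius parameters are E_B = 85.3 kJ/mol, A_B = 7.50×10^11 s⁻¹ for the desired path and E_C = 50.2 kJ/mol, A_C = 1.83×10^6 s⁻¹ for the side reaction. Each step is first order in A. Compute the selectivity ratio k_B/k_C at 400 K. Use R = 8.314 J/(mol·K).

With equal orders, S_{B/C} = k_B/k_C = (A_B/A_C)·exp[(E_C−E_B)/(RT)].
(E_C−E_B)/(RT) = (50.2−85.3)×10³/(8.314×400) = -35100/3326 = -10.55.
k_B/k_C = (7.50×10^11/1.83×10^6)·exp(-10.55) = 4.098×10^5 × 2.608×10^-5 = 10.7.

10.7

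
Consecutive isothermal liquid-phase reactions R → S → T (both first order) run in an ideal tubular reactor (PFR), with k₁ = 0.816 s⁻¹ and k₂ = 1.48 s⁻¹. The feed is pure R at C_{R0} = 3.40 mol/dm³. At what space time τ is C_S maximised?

0.897 s

Setting dC_S/dτ = 0 gives τ_opt = ln(k₂/k₁)/(k₂−k₁).
= ln(1.48/0.816)/(1.48−0.816) = ln(1.814)/0.6640 = 0.5954/0.6640 = 0.897 s.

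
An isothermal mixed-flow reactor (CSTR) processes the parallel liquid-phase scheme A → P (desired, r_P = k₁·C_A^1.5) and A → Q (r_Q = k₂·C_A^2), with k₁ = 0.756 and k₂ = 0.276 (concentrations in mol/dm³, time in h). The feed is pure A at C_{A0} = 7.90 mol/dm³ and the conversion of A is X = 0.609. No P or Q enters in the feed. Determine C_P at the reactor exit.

Exit C_A = C_{A0}(1−X) = 7.90×0.391 = 3.089 mol/dm³.
Rates in a CSTR are evaluated at the outlet concentration: r_P = 0.756×3.089^1.5 = 4.104, r_Q = 0.276×3.089^2 = 2.633.
Fraction of consumed A going to P: r_P/(r_P+r_Q) = 0.6091.
C_P = 0.6091·C_{A0}·X = 0.6091×7.90×0.609 = 2.93 mol/dm³.

2.93 mol/dm³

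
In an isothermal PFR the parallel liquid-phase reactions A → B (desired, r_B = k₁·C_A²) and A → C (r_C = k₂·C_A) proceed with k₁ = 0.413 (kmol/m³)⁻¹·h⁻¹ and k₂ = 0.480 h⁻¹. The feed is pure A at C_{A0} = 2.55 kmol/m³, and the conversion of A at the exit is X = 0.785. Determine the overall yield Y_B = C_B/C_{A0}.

0.432

C_A = C_{A0}(1−X) = 0.5482 kmol/m³.
Along a PFR/batch, dC_C/dC_A = −r_C/(r_B+r_C) = −k₂/(k₂+k₁·C_A).
Integrating from C_{A0} to C_A: C_C = (0.480/0.413)·ln[(0.480+0.413·2.55)/(0.480+0.413·0.548)] = 1.162·ln(1.533/0.7064) = 0.9006 kmol/m³.
Then C_B = (C_{A0}−C_A) − C_C = 2.002 − 0.9006 = 1.101 kmol/m³.
Y_B = C_B/C_{A0} = 1.101/2.55 = 0.432.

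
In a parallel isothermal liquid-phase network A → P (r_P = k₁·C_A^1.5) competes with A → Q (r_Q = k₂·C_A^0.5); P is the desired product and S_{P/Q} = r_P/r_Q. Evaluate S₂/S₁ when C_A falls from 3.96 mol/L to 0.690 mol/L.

0.174

S_{P/Q} = (k₁/k₂)·C_A, so S₂/S₁ = (C_{A,2}/C_{A,1}).
= 0.690/3.96 = 0.174.
Selectivity toward P falls as C_A falls — high-concentration operation is favoured.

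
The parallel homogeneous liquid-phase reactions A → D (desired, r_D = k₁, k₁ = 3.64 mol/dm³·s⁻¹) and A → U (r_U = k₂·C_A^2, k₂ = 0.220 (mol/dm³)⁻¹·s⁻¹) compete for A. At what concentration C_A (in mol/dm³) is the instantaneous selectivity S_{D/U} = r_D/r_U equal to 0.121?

11.7 mol/dm³

S_{D/U} = (k₁/k₂)·C_A^-2 ⇒ C_A = (S·k₂/k₁)^(-0.5).
= (0.121×0.220/3.64)^(-0.5) = (0.007313)^(-0.5) = 11.7 mol/dm³.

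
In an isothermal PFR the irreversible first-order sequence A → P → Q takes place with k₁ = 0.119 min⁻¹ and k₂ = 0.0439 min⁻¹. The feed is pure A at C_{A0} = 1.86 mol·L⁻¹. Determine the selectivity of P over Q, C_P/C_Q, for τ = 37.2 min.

0.417

Solving the coupled first-order balances gives C_P(τ) = [k₁/(k₂−k₁)]·C_{A0}·(e^(−k₁τ) − e^(−k₂τ)).
e^(−k₁τ) = e^(−0.119×37.2) = e^(−4.427) = 0.01195; e^(−k₂τ) = e^(−1.633) = 0.1953.
C_P = 0.119×1.86/(0.0439−0.119) × (0.01195−0.1953) = (-2.947)×(-0.1834) = 0.5405 mol·L⁻¹.
C_A = C_{A0}e^(−k₁τ) = 0.02223 mol·L⁻¹, so C_Q = C_{A0}−C_A−C_P = 1.297 mol·L⁻¹; C_P/C_Q = 0.417.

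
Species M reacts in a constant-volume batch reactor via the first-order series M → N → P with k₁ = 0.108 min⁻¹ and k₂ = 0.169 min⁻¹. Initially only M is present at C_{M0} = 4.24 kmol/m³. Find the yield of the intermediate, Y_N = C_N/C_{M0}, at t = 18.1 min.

0.168

Solving the coupled first-order balances gives C_N(t) = [k₁/(k₂−k₁)]·C_{M0}·(e^(−k₁t) − e^(−k₂t)).
e^(−k₁t) = e^(−0.108×18.1) = e^(−1.955) = 0.1416; e^(−k₂t) = e^(−3.059) = 0.04694.
C_N = 0.108×4.24/(0.169−0.108) × (0.1416−0.04694) = 7.507×0.09465 = 0.7106 kmol/m³.
Y_N = C_N/C_{M0} = 0.7106/4.24 = 0.168.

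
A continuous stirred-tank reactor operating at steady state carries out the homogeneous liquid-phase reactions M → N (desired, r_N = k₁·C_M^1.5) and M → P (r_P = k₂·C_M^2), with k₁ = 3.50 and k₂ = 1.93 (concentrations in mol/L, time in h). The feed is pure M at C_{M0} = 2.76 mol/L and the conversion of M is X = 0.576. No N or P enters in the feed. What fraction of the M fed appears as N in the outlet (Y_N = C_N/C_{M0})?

Exit C_M = C_{M0}(1−X) = 2.76×0.424 = 1.170 mol/L.
Rates in a CSTR are evaluated at the outlet concentration: r_N = 3.50×1.170^1.5 = 4.431, r_P = 1.93×1.170^2 = 2.643.
Fraction of consumed M going to N: r_N/(r_N+r_P) = 0.6264.
C_N = 0.6264·C_{M0}·X = 0.6264×2.76×0.576 = 0.996 mol/L; Y_N = C_N/C_{M0} = 0.361.

0.361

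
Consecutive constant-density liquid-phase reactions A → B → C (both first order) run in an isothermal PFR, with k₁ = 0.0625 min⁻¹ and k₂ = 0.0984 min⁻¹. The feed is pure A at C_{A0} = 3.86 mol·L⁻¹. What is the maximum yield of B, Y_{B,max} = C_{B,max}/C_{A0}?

For a first-order series the maximum intermediate yield is C_{B,max}/C_{A0} = (k₁/k₂)^[k₂/(k₂−k₁)].
= (0.0625/0.0984)^(0.0984/(0.0984−0.0625)) = (0.6352)^(2.741) = 0.2882.

0.288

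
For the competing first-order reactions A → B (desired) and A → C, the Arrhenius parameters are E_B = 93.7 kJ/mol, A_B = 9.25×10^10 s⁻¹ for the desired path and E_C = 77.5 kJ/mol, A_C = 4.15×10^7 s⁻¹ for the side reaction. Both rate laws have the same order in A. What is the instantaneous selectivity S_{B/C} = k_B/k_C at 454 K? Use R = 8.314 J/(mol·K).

Since both paths have the same order in A, the concentration cancels and S_{B/C} = k_B/k_C = (A_B/A_C)·exp[(E_C−E_B)/(RT)].
(E_C−E_B)/(RT) = (77.5−93.7)×10³/(8.314×454) = -16200/3775 = -4.292.
k_B/k_C = (9.25×10^10/4.15×10^7)·exp(-4.292) = 2229 × 0.01368 = 30.5.
Since E_B > E_C, raising the temperature improves selectivity toward B.

30.5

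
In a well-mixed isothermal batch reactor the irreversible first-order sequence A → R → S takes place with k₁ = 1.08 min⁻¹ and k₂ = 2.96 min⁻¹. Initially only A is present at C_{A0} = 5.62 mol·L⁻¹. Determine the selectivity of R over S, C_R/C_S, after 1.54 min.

0.145

Solving the coupled first-order balances gives C_R(t) = [k₁/(k₂−k₁)]·C_{A0}·(e^(−k₁t) − e^(−k₂t)).
e^(−k₁t) = e^(−1.08×1.54) = e^(−1.663) = 0.1895; e^(−k₂t) = e^(−4.558) = 0.01048.
C_R = 1.08×5.62/(2.96−1.08) × (0.1895−0.01048) = 3.229×0.1791 = 0.5781 mol·L⁻¹.
C_A = C_{A0}e^(−k₁t) = 1.065 mol·L⁻¹, so C_S = C_{A0}−C_A−C_R = 3.977 mol·L⁻¹; C_R/C_S = 0.145.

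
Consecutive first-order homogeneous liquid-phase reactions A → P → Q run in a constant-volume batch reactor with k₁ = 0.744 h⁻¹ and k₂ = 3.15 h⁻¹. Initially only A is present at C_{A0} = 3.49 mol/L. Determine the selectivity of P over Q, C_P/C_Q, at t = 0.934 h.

0.380

The intermediate concentration in a first-order A→B→C sequence is C_P = k₁C_{A0}(e^(−k₁t) − e^(−k₂t))/(k₂−k₁).
e^(−k₁t) = e^(−0.744×0.934) = e^(−0.6949) = 0.4991; e^(−k₂t) = e^(−2.942) = 0.05275.
C_P = 0.744×3.49/(3.15−0.744) × (0.4991−0.05275) = 1.079×0.4464 = 0.4817 mol/L.
C_A = C_{A0}e^(−k₁t) = 1.742 mol/L, so C_Q = C_{A0}−C_A−C_P = 1.266 mol/L; C_P/C_Q = 0.380.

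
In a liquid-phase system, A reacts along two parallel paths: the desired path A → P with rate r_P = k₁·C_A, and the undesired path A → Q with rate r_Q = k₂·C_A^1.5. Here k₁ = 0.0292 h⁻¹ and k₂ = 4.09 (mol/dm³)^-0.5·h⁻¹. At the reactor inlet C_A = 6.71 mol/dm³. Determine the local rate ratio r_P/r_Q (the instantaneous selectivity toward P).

0.00276

S_{P/Q} = r_P/r_Q = (k₁·C_A)/(k₂·C_A^1.5) = (k₁/k₂)·C_A^-0.5.
= (0.0292×6.710) / (4.09×6.710^1.5) = 0.1959/71.09 = 0.00276.
The undesired path is higher order in A, so low C_A (CSTR or dilute feed) favours P.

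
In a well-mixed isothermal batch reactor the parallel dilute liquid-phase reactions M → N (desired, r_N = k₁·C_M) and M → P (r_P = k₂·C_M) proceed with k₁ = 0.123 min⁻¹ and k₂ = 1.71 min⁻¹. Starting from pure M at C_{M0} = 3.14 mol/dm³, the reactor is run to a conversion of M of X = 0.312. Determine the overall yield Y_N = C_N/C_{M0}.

C_M = C_{M0}(1−X) = 2.160 mol/dm³.
Both paths are first order in M, so the instantaneous fraction to N is constant: dC_N/d(−C_M) = k₁/(k₁+k₂) = 0.06710.
C_N = 0.06710·(C_{M0}−C_M) = 0.06710×0.9797 = 0.0657 mol/dm³.
Y_N = C_N/C_{M0} = 0.06574/3.14 = 0.0209.

0.0209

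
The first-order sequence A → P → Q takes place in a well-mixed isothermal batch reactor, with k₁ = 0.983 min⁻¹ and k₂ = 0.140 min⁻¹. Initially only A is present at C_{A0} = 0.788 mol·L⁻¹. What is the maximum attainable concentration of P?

For a first-order series the maximum intermediate yield is C_{P,max}/C_{A0} = (k₁/k₂)^[k₂/(k₂−k₁)].
= (0.983/0.140)^(0.140/(0.140−0.983)) = (7.021)^(-0.1661) = 0.7235.
C_{P,max} = 0.7235×0.788 = 0.570 mol·L⁻¹.

0.570 mol·L⁻¹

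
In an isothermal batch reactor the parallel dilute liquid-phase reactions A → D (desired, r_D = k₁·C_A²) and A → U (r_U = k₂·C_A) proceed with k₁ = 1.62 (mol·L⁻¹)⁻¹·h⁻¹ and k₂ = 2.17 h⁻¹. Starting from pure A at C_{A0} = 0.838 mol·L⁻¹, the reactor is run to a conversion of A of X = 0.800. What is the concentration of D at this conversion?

0.177 mol·L⁻¹

C_A = C_{A0}(1−X) = 0.1676 mol·L⁻¹.
Along a PFR/batch, dC_U/dC_A = −r_U/(r_D+r_U) = −k₂/(k₂+k₁·C_A).
Integrating from C_{A0} to C_A: C_U = (2.17/1.62)·ln[(2.17+1.62·0.838)/(2.17+1.62·0.168)] = 1.340·ln(3.528/2.442) = 0.4929 mol·L⁻¹.
Then C_D = (C_{A0}−C_A) − C_U = 0.6704 − 0.4929 = 0.1775 mol·L⁻¹.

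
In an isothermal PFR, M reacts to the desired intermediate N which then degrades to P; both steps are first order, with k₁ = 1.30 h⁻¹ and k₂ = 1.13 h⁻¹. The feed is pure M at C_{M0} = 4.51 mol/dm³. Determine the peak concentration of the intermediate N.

1.78 mol/dm³

At the optimum, C_{N,max}/C_{M0} = (k₁/k₂)^[k₂/(k₂−k₁)].
= (1.30/1.13)^(1.13/(1.13−1.30)) = (1.150)^(-6.647) = 0.3939.
C_{N,max} = 0.3939×4.51 = 1.78 mol/dm³.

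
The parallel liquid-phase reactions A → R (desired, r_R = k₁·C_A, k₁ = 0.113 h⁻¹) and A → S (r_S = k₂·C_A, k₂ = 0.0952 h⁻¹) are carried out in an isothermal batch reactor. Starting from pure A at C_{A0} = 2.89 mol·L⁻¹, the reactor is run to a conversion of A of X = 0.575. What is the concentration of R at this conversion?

0.902 mol·L⁻¹

C_A = C_{A0}(1−X) = 1.228 mol·L⁻¹.
Both paths are first order in A, so the instantaneous fraction to R is constant: dC_R/d(−C_A) = k₁/(k₁+k₂) = 0.5427.
C_R = 0.5427·(C_{A0}−C_A) = 0.5427×1.662 = 0.902 mol·L⁻¹.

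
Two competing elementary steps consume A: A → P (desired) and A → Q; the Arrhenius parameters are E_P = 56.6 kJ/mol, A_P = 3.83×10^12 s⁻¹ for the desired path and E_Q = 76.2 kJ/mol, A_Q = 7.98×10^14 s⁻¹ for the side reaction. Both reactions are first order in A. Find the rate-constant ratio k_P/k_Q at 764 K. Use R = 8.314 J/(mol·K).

Since both paths have the same order in A, the concentration cancels and S_{P/Q} = k_P/k_Q = (A_P/A_Q)·exp[(E_Q−E_P)/(RT)].
(E_Q−E_P)/(RT) = (76.2−56.6)×10³/(8.314×764) = 19600/6352 = 3.086.
k_P/k_Q = (3.83×10^12/7.98×10^14)·exp(3.086) = 0.004799 × 21.88 = 0.105.

0.105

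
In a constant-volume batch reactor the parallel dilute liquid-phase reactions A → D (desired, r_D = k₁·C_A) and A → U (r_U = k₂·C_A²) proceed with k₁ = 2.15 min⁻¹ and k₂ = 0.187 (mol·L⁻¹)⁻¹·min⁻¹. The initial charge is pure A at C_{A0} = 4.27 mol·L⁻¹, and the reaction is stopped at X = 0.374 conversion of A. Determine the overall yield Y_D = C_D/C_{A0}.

0.288

C_A = C_{A0}(1−X) = 2.673 mol·L⁻¹.
Along a PFR/batch, dC_D/dC_A = −r_D/(r_D+r_U) = −k₁/(k₁+k₂·C_A).
Integrating from C_{A0} to C_A: C_D = (2.15/0.187)·ln[(2.15+0.187·4.27)/(2.15+0.187·2.67)] = 11.50·ln(2.948/2.650) = 1.228 mol·L⁻¹.
Y_D = C_D/C_{A0} = 1.228/4.27 = 0.288.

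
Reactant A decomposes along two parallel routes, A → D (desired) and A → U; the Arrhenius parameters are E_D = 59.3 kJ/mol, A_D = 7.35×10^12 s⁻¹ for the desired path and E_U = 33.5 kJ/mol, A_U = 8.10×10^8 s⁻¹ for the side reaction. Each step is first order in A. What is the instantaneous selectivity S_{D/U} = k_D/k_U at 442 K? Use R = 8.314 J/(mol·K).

Since both paths have the same order in A, the concentration cancels and S_{D/U} = k_D/k_U = (A_D/A_U)·exp[(E_U−E_D)/(RT)].
(E_U−E_D)/(RT) = (33.5−59.3)×10³/(8.314×442) = -25800/3675 = -7.021.
k_D/k_U = (7.35×10^12/8.10×10^8)·exp(-7.021) = 9074 × 8.931×10^-4 = 8.10.
Since E_D > E_U, raising the temperature improves selectivity toward D.

8.10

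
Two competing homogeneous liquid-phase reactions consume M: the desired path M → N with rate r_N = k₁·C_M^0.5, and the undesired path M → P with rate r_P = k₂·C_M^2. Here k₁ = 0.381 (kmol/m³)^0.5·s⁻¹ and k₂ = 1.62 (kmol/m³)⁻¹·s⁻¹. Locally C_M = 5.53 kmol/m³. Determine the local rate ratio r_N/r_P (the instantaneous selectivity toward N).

0.0181

S_{N/P} = r_N/r_P = (k₁·C_M^0.5)/(k₂·C_M^2) = (k₁/k₂)·C_M^-1.5.
= (0.381×5.530^0.5) / (1.62×5.530^2) = 0.8960/49.54 = 0.0181.
The undesired path is higher order in M, so low C_M (CSTR or dilute feed) favours N.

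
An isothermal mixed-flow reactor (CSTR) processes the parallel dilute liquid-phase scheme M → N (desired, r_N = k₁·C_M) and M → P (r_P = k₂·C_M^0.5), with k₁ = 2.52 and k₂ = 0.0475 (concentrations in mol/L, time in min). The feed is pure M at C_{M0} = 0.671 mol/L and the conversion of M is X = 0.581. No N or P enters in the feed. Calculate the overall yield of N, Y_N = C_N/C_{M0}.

Exit C_M = C_{M0}(1−X) = 0.671×0.419 = 0.2811 mol/L.
In a CSTR the entire volume is at exit conditions, so r_N = 2.52×0.2811 = 0.7085 and r_P = 0.0475×0.2811^0.5 = 0.02519.
Fraction of consumed M going to N: r_N/(r_N+r_P) = 0.9657.
C_N = 0.9657·C_{M0}·X = 0.9657×0.671×0.581 = 0.376 mol/L; Y_N = C_N/C_{M0} = 0.561.

0.561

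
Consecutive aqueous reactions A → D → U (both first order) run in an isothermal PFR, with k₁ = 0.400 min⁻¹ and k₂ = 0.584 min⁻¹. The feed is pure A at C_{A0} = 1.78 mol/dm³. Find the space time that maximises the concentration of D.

The intermediate peaks when r₁ = r₂, i.e. k₁e^(−k₁τ) = k₂e^(−k₂τ), giving τ_opt = ln(k₂/k₁)/(k₂−k₁).
= ln(0.584/0.400)/(0.584−0.400) = ln(1.460)/0.1840 = 0.3784/0.1840 = 2.06 min.

2.06 min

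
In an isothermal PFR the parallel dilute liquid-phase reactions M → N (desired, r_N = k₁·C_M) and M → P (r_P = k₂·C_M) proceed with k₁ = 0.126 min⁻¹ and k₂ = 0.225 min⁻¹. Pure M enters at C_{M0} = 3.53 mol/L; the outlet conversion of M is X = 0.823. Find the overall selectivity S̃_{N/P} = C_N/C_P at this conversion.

C_M = C_{M0}(1−X) = 0.6248 mol/L.
Both paths are first order in M, so the instantaneous fraction to N is constant: dC_N/d(−C_M) = k₁/(k₁+k₂) = 0.3590.
C_N = 0.3590·(C_{M0}−C_M) = 0.3590×2.905 = 1.04 mol/L.
C_P = (C_{M0}−C_M)−C_N = 1.862 mol/L; S̃_{N/P} = 1.043/1.862 = 0.560.

0.560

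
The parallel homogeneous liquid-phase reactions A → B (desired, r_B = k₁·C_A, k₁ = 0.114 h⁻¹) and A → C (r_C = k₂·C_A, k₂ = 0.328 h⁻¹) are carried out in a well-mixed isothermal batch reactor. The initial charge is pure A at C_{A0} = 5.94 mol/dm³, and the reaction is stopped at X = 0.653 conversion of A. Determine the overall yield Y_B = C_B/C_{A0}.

C_A = C_{A0}(1−X) = 2.061 mol/dm³.
Both paths are first order in A, so the instantaneous fraction to B is constant: dC_B/d(−C_A) = k₁/(k₁+k₂) = 0.2579.
C_B = 0.2579·(C_{A0}−C_A) = 0.2579×3.879 = 1.00 mol/dm³.
Y_B = C_B/C_{A0} = 1.000/5.94 = 0.168.

0.168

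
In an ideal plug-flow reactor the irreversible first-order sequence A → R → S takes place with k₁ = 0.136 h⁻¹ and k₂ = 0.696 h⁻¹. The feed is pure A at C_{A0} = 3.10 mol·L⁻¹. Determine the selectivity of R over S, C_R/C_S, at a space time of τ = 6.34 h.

0.208

For first-order series with pure A initially, C_R(τ) = k₁C_{A0}/(k₂−k₁)·(e^(−k₁τ) − e^(−k₂τ)).
e^(−k₁τ) = e^(−0.136×6.34) = e^(−0.8622) = 0.4222; e^(−k₂τ) = e^(−4.413) = 0.01212.
C_R = 0.136×3.10/(0.696−0.136) × (0.4222−0.01212) = 0.7529×0.4101 = 0.3087 mol·L⁻¹.
C_A = C_{A0}e^(−k₁τ) = 1.309 mol·L⁻¹, so C_S = C_{A0}−C_A−C_R = 1.482 mol·L⁻¹; C_R/C_S = 0.208.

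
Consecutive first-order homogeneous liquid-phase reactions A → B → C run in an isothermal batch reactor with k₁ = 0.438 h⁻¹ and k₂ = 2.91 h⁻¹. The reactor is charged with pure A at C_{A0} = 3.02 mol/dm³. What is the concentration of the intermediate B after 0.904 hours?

The intermediate concentration in a first-order A→B→C sequence is C_B = k₁C_{A0}(e^(−k₁t) − e^(−k₂t))/(k₂−k₁).
e^(−k₁t) = e^(−0.438×0.904) = e^(−0.3960) = 0.6730; e^(−k₂t) = e^(−2.631) = 0.07203.
C_B = 0.438×3.02/(2.91−0.438) × (0.6730−0.07203) = 0.5351×0.6010 = 0.3216 mol/dm³.

0.322 mol/dm³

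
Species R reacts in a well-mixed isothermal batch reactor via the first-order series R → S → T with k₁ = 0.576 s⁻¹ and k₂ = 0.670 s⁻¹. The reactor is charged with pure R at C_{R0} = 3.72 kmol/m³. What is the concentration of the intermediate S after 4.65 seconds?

The intermediate concentration in a first-order A→B→C sequence is C_S = k₁C_{R0}(e^(−k₁t) − e^(−k₂t))/(k₂−k₁).
e^(−k₁t) = e^(−0.576×4.65) = e^(−2.678) = 0.06867; e^(−k₂t) = e^(−3.116) = 0.04436.
C_S = 0.576×3.72/(0.670−0.576) × (0.06867−0.04436) = 22.79×0.02432 = 0.5543 kmol/m³.

0.554 kmol/m³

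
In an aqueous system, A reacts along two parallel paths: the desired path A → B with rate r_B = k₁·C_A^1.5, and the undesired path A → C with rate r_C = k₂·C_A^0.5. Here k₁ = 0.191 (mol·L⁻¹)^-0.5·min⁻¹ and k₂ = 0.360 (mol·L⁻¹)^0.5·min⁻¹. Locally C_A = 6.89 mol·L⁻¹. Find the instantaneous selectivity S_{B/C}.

3.66

S_{B/C} = r_B/r_C = (k₁·C_A^1.5)/(k₂·C_A^0.5) = (k₁/k₂)·C_A.
= (0.191×6.890^1.5) / (0.360×6.890^0.5) = 3.454/0.9450 = 3.66.
Since the desired path is higher order in A, keeping C_A high (PFR or concentrated feed) favours B.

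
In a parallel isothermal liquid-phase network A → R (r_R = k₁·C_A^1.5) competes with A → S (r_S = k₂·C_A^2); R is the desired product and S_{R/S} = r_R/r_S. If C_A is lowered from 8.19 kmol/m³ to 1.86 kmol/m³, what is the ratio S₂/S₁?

2.10

S_{R/S} = (k₁/k₂)·C_A^-0.5, so S₂/S₁ = (C_{A,2}/C_{A,1})^-0.5.
= (1.86/8.19)^(-0.5) = (0.2271)^(-0.5) = 2.10.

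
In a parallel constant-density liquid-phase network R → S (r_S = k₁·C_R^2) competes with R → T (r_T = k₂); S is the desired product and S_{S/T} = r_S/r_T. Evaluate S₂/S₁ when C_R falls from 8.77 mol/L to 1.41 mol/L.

S_{S/T} = (k₁/k₂)·C_R^2, so S₂/S₁ = (C_{R,2}/C_{R,1})^2.
= (1.41/8.77)^2 = (0.1608)^2 = 0.0258.
Selectivity toward S falls as C_R falls — high-concentration operation is favoured.

0.0258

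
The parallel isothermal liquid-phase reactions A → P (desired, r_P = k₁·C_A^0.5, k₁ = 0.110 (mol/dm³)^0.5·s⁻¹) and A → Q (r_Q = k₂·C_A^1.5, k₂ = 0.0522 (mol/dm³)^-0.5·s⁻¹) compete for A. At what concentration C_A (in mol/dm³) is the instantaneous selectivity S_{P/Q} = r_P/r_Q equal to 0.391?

5.39 mol/dm³

S_{P/Q} = (k₁/k₂)·C_A⁻¹ ⇒ C_A = (S·k₂/k₁)^(-1).
= (0.391×0.0522/0.110)^(-1) = (0.1855)^(-1) = 5.39 mol/dm³.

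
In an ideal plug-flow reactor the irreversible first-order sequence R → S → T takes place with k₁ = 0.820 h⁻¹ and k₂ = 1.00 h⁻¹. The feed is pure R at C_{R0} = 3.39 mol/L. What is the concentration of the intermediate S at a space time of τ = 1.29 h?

For first-order series with pure R initially, C_S(τ) = k₁C_{R0}/(k₂−k₁)·(e^(−k₁τ) − e^(−k₂τ)).
e^(−k₁τ) = e^(−0.820×1.29) = e^(−1.058) = 0.3472; e^(−k₂τ) = e^(−1.290) = 0.2753.
C_S = 0.820×3.39/(1.00−0.820) × (0.3472−0.2753) = 15.44×0.07195 = 1.111 mol/L.

1.11 mol/L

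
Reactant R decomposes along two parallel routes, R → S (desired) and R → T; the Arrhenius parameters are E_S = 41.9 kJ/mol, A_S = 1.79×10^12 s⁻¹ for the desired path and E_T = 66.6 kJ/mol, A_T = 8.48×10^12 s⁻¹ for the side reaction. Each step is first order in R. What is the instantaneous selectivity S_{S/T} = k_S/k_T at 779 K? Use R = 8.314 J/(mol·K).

9.57

Since both paths have the same order in R, the concentration cancels and S_{S/T} = k_S/k_T = (A_S/A_T)·exp[(E_T−E_S)/(RT)].
(E_T−E_S)/(RT) = (66.6−41.9)×10³/(8.314×779) = 24700/6477 = 3.814.
k_S/k_T = (1.79×10^12/8.48×10^12)·exp(3.814) = 0.2111 × 45.32 = 9.57.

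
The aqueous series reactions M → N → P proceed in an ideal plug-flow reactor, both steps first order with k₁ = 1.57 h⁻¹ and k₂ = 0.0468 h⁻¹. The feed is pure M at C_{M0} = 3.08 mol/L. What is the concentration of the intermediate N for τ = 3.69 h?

2.66 mol/L

Solving the coupled first-order balances gives C_N(τ) = [k₁/(k₂−k₁)]·C_{M0}·(e^(−k₁τ) − e^(−k₂τ)).
e^(−k₁τ) = e^(−1.57×3.69) = e^(−5.793) = 0.003048; e^(−k₂τ) = e^(−0.1727) = 0.8414.
C_N = 1.57×3.08/(0.0468−1.57) × (0.003048−0.8414) = (-3.175)×(-0.8383) = 2.661 mol/L.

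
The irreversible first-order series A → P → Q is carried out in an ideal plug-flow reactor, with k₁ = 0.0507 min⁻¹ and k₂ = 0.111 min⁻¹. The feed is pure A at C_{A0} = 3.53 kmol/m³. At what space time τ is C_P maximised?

13.0 min

For first-order series the maximum of C_P occurs at τ_opt = ln(k₂/k₁)/(k₂−k₁).
= ln(0.111/0.0507)/(0.111−0.0507) = ln(2.189)/0.06030 = 0.7836/0.06030 = 13.0 min.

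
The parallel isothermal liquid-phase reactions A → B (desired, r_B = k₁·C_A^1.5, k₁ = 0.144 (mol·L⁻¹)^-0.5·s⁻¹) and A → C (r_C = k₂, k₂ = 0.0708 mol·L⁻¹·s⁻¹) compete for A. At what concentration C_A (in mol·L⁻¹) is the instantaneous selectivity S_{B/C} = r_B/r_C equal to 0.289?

S_{B/C} = (k₁/k₂)·C_A^1.5 ⇒ C_A = (S·k₂/k₁)^(1/1.5).
= (0.289×0.0708/0.144)^(0.6667) = (0.1421)^(0.6667) = 0.272 mol·L⁻¹.

0.272 mol·L⁻¹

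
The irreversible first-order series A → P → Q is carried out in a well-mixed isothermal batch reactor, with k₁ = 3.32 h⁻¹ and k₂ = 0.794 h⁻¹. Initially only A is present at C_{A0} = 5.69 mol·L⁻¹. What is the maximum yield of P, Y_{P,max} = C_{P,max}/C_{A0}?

For a first-order series the maximum intermediate yield is C_{P,max}/C_{A0} = (k₁/k₂)^[k₂/(k₂−k₁)].
= (3.32/0.794)^(0.794/(0.794−3.32)) = (4.181)^(-0.3143) = 0.6378.

0.638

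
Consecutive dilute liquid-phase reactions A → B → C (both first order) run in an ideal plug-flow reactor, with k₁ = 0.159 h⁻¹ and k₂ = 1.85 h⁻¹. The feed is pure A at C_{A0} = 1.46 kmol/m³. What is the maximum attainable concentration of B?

0.0996 kmol/m³

Evaluating C_B at τ_opt = ln(k₂/k₁)/(k₂−k₁) gives C_{B,max}/C_{A0} = (k₁/k₂)^[k₂/(k₂−k₁)].
= (0.159/1.85)^(1.85/(1.85−0.159)) = (0.08595)^(1.094) = 0.06824.
C_{B,max} = 0.06824×1.46 = 0.0996 kmol/m³.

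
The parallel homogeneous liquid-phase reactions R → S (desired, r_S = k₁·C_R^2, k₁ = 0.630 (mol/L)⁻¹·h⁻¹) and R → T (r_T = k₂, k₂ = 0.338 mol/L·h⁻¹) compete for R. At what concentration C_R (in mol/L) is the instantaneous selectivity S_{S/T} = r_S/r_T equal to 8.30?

S_{S/T} = (k₁/k₂)·C_R^2 ⇒ C_R = (S·k₂/k₁)^(0.5).
= (8.30×0.338/0.630)^(0.5) = (4.453)^(0.5) = 2.11 mol/L.

2.11 mol/L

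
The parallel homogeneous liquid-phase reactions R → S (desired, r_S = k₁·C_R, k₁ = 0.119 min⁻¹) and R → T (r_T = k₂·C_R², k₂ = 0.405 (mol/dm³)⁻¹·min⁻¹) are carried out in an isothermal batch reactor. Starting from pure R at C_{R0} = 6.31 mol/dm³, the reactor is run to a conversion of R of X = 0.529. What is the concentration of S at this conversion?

C_R = C_{R0}(1−X) = 2.972 mol/dm³.
Along a PFR/batch, dC_S/dC_R = −r_S/(r_S+r_T) = −k₁/(k₁+k₂·C_R).
Integrating from C_{R0} to C_R: C_S = (0.119/0.405)·ln[(0.119+0.405·6.31)/(0.119+0.405·2.97)] = 0.2938·ln(2.675/1.323) = 0.2069 mol/dm³.

0.207 mol/dm³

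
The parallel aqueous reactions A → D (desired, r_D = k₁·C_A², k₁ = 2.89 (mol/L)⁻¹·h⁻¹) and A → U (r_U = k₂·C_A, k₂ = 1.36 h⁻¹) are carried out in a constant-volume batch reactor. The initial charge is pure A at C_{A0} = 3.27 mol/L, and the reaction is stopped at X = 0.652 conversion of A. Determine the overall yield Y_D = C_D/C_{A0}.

0.531

C_A = C_{A0}(1−X) = 1.138 mol/L.
Along a PFR/batch, dC_U/dC_A = −r_U/(r_D+r_U) = −k₂/(k₂+k₁·C_A).
Integrating from C_{A0} to C_A: C_U = (1.36/2.89)·ln[(1.36+2.89·3.27)/(1.36+2.89·1.14)] = 0.4706·ln(10.81/4.649) = 0.3971 mol/L.
Then C_D = (C_{A0}−C_A) − C_U = 2.132 − 0.3971 = 1.735 mol/L.
Y_D = C_D/C_{A0} = 1.735/3.27 = 0.531.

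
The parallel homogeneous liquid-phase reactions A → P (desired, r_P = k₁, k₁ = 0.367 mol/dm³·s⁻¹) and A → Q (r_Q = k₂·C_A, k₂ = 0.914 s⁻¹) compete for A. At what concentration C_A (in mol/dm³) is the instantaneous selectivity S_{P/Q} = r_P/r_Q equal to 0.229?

1.75 mol/dm³

S_{P/Q} = (k₁/k₂)·C_A⁻¹ ⇒ C_A = (S·k₂/k₁)^(-1).
= (0.229×0.914/0.367)^(-1) = (0.5703)^(-1) = 1.75 mol/dm³.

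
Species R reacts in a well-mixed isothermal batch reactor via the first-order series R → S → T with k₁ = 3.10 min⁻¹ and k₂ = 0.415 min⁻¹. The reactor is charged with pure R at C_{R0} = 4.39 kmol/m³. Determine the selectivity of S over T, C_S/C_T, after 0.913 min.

For first-order series with pure R initially, C_S(t) = k₁C_{R0}/(k₂−k₁)·(e^(−k₁t) − e^(−k₂t)).
e^(−k₁t) = e^(−3.10×0.913) = e^(−2.830) = 0.05900; e^(−k₂t) = e^(−0.3789) = 0.6846.
C_S = 3.10×4.39/(0.415−3.10) × (0.05900−0.6846) = (-5.069)×(-0.6256) = 3.171 kmol/m³.
C_R = C_{R0}e^(−k₁t) = 0.2590 kmol/m³, so C_T = C_{R0}−C_R−C_S = 0.9600 kmol/m³; C_S/C_T = 3.30.

3.30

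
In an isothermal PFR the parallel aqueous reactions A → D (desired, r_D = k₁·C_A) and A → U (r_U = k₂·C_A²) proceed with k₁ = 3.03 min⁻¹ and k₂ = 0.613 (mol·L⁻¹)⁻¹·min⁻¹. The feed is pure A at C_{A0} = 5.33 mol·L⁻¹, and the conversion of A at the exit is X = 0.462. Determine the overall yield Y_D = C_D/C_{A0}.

C_A = C_{A0}(1−X) = 2.868 mol·L⁻¹.
Along a PFR/batch, dC_D/dC_A = −r_D/(r_D+r_U) = −k₁/(k₁+k₂·C_A).
Integrating from C_{A0} to C_A: C_D = (3.03/0.613)·ln[(3.03+0.613·5.33)/(3.03+0.613·2.87)] = 4.943·ln(6.297/4.788) = 1.355 mol·L⁻¹.
Y_D = C_D/C_{A0} = 1.355/5.33 = 0.254.

0.254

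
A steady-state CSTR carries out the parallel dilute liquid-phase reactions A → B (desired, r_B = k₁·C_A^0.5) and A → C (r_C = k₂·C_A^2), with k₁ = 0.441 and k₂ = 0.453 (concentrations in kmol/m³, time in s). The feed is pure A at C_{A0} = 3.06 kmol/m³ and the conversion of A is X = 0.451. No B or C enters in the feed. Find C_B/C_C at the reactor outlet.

Exit C_A = C_{A0}(1−X) = 3.06×0.549 = 1.680 kmol/m³.
Rates in a CSTR are evaluated at the outlet concentration: r_B = 0.441×1.680^0.5 = 0.5716, r_C = 0.453×1.680^2 = 1.278.
Overall selectivity = C_B/C_C = r_Bτ/(r_Cτ) = r_B/r_C = 0.447.

0.447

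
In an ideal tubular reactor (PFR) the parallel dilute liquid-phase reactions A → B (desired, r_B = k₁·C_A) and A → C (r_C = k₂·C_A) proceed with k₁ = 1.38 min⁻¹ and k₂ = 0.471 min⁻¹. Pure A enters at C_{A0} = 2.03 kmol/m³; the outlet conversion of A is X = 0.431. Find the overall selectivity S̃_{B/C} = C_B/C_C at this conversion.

2.93

C_A = C_{A0}(1−X) = 1.155 kmol/m³.
Both paths are first order in A, so the instantaneous fraction to B is constant: dC_B/d(−C_A) = k₁/(k₁+k₂) = 0.7455.
C_B = 0.7455·(C_{A0}−C_A) = 0.7455×0.8749 = 0.652 kmol/m³.
C_C = (C_{A0}−C_A)−C_B = 0.2226 kmol/m³; S̃_{B/C} = 0.6523/0.2226 = 2.93.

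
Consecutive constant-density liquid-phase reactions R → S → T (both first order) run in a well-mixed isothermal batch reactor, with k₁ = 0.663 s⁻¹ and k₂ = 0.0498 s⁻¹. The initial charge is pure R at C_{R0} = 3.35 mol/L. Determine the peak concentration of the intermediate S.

2.71 mol/L

Evaluating C_S at t_opt = ln(k₂/k₁)/(k₂−k₁) gives C_{S,max}/C_{R0} = (k₁/k₂)^[k₂/(k₂−k₁)].
= (0.663/0.0498)^(0.0498/(0.0498−0.663)) = (13.31)^(-0.08121) = 0.8104.
C_{S,max} = 0.8104×3.35 = 2.71 mol/L.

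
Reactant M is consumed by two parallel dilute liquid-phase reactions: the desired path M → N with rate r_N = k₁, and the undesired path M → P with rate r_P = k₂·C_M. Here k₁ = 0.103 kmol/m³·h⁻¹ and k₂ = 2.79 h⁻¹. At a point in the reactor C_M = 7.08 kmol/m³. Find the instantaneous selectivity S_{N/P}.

S_{N/P} = r_N/r_P = (k₁)/(k₂·C_M) = (k₁/k₂)·C_M⁻¹.
= (0.103) / (2.79×7.080) = 0.1030/19.75 = 0.00521.
The undesired path is higher order in M, so low C_M (CSTR or dilute feed) favours N.

0.00521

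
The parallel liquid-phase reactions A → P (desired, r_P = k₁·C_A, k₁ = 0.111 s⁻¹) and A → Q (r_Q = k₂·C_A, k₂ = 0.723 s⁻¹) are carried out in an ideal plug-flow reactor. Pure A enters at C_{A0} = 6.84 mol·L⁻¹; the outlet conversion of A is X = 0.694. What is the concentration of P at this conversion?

0.632 mol·L⁻¹

C_A = C_{A0}(1−X) = 2.093 mol·L⁻¹.
Both paths are first order in A, so the instantaneous fraction to P is constant: dC_P/d(−C_A) = k₁/(k₁+k₂) = 0.1331.
C_P = 0.1331·(C_{A0}−C_A) = 0.1331×4.747 = 0.632 mol·L⁻¹.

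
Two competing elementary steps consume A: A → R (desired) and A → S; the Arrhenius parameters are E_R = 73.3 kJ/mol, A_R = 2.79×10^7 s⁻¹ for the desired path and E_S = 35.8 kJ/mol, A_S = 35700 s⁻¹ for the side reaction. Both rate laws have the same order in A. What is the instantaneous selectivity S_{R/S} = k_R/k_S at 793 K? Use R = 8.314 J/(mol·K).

2.65

Since both paths have the same order in A, the concentration cancels and S_{R/S} = k_R/k_S = (A_R/A_S)·exp[(E_S−E_R)/(RT)].
(E_S−E_R)/(RT) = (35.8−73.3)×10³/(8.314×793) = -37500/6593 = -5.688.
k_R/k_S = (2.79×10^7/35700)·exp(-5.688) = 781.5 × 0.003387 = 2.65.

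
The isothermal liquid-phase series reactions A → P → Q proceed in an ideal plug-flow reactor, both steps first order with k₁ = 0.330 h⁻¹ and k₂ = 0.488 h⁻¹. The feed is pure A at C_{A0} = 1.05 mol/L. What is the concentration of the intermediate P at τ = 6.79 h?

0.154 mol/L

For first-order series with pure A initially, C_P(τ) = k₁C_{A0}/(k₂−k₁)·(e^(−k₁τ) − e^(−k₂τ)).
e^(−k₁τ) = e^(−0.330×6.79) = e^(−2.241) = 0.1064; e^(−k₂τ) = e^(−3.314) = 0.03639.
C_P = 0.330×1.05/(0.488−0.330) × (0.1064−0.03639) = 2.193×0.07000 = 0.1535 mol/L.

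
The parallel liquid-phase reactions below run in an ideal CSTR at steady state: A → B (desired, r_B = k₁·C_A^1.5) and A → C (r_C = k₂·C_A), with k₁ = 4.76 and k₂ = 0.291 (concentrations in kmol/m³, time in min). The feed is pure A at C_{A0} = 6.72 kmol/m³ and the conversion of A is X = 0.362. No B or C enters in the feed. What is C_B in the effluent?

2.36 kmol/m³

Exit C_A = C_{A0}(1−X) = 6.72×0.638 = 4.287 kmol/m³.
A CSTR operates uniformly at the exit composition, giving r_B = 42.26 and r_C = 1.248 (each k·C_A^n at C_A = 4.287).
Fraction of consumed A going to B: r_B/(r_B+r_C) = 0.9713.
C_B = 0.9713·C_{A0}·X = 0.9713×6.72×0.362 = 2.36 kmol/m³.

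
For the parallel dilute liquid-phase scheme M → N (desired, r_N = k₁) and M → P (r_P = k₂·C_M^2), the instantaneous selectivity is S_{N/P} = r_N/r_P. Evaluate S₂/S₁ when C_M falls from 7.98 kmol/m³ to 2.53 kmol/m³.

S_{N/P} = (k₁/k₂)·C_M^-2, so S₂/S₁ = (C_{M,2}/C_{M,1})^-2.
= (2.53/7.98)^(-2) = (0.3170)^(-2) = 9.95.

9.95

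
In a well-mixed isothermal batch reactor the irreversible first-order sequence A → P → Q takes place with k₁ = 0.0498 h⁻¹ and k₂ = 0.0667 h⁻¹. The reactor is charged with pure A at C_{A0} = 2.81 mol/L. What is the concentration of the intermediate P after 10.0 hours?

Solving the coupled first-order balances gives C_P(t) = [k₁/(k₂−k₁)]·C_{A0}·(e^(−k₁t) − e^(−k₂t)).
e^(−k₁t) = e^(−0.0498×10.0) = e^(−0.4980) = 0.6077; e^(−k₂t) = e^(−0.6670) = 0.5132.
C_P = 0.0498×2.81/(0.0667−0.0498) × (0.6077−0.5132) = 8.280×0.09450 = 0.7825 mol/L.

0.782 mol/L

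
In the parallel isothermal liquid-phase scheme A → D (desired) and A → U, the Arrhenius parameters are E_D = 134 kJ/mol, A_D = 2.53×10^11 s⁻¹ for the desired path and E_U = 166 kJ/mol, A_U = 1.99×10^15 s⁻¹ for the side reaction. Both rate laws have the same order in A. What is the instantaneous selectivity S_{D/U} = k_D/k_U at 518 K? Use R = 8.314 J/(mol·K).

With equal orders, S_{D/U} = k_D/k_U = (A_D/A_U)·exp[(E_U−E_D)/(RT)].
(E_U−E_D)/(RT) = (166−134)×10³/(8.314×518) = 32000/4307 = 7.430.
k_D/k_U = (2.53×10^11/1.99×10^15)·exp(7.430) = 1.271×10^-4 × 1686 = 0.214.

0.214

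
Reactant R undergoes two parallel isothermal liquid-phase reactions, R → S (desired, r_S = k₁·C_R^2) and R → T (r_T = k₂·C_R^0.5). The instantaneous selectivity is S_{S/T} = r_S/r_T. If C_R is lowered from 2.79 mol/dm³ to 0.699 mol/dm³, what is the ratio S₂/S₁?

0.125

S_{S/T} = (k₁/k₂)·C_R^1.5, so S₂/S₁ = (C_{R,2}/C_{R,1})^1.5.
= (0.699/2.79)^1.5 = (0.2505)^1.5 = 0.125.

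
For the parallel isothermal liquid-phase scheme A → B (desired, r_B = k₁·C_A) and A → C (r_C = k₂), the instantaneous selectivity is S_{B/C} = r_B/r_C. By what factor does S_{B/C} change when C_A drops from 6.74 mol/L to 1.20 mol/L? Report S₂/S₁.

S_{B/C} = (k₁/k₂)·C_A, so S₂/S₁ = (C_{A,2}/C_{A,1}).
= 1.20/6.74 = 0.178.

0.178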